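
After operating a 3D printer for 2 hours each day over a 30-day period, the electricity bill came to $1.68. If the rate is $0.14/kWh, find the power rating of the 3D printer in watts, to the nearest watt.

Energy = $1.68 ÷ $0.14/kWh = 12 kWh
Runtime = 2 h/day × 30 days = 60 h
Power = 12 kWh ÷ 60 h = 0.2 kW = 200 W

200 W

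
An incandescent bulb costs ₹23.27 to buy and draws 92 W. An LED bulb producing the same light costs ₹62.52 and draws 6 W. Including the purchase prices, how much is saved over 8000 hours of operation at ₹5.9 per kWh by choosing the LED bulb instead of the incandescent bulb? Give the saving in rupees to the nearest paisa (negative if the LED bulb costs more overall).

₹4019.95

incandescent bulb: ₹23.27 + (92/1000) kW × 8000 h × ₹5.9 = ₹23.27 + ₹4342.4 = ₹4365.67
LED bulb: ₹62.52 + (6/1000) kW × 8000 h × ₹5.9 = ₹62.52 + ₹283.2 = ₹345.72
Saving = ₹4365.67 − ₹345.72 = ₹4019.95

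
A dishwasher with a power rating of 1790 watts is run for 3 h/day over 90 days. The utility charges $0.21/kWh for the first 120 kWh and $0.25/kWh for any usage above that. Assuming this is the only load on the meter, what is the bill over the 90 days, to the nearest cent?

$116.03

Runtime = 3 h/day × 90 days = 270 h
Energy = 1.79 kW × 270 h = 483.3 kWh
Tier 1 (0–120 kWh): 120 × $0.21 = $25.2
Above 120 kWh: 363.3 × $0.25 = $90.825
Bill = $116.03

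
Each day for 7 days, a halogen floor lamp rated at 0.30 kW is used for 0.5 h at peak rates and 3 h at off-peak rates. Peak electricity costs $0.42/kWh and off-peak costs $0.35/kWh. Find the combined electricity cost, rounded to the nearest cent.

$2.65

Peak energy = 0.3 kW × 0.5 h × 7 = 1.05 kWh
Off-peak energy = 0.3 kW × 3 h × 7 = 6.3 kWh
Cost = 1.05 × $0.42 + 6.3 × $0.35 = $0.441 + $2.205 = $2.65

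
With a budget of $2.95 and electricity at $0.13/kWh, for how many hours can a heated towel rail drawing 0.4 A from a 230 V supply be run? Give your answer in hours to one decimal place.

246.7 h

Power = 0.4 A × 230 V = 92 W = 0.092 kW
Energy available = $2.95 ÷ $0.13/kWh = 22.6923 kWh
Hours = 22.6923 kWh ÷ 0.092 kW = 246.7 h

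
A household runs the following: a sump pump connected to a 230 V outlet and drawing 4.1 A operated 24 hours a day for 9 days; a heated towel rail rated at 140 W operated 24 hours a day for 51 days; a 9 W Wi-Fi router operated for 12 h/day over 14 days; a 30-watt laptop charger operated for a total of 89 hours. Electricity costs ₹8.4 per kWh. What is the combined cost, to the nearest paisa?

₹3185.53

sump pump: Power = 4.1 A × 230 V = 943 W = 0.943 kW
sump pump: Runtime = 24 h × 9 = 216 h
sump pump: 0.943 kW × 216 h = 203.688 kWh
heated towel rail: Runtime = 24 h × 51 = 1224 h
heated towel rail: 0.14 kW × 1224 h = 171.36 kWh
Wi-Fi router: Runtime = 12 h/day × 14 days = 168 h
Wi-Fi router: 0.009 kW × 168 h = 1.512 kWh
laptop charger: 0.03 kW × 89 h = 2.67 kWh
Total energy = 379.23 kWh
Cost = 379.23 × ₹8.4 = ₹3185.53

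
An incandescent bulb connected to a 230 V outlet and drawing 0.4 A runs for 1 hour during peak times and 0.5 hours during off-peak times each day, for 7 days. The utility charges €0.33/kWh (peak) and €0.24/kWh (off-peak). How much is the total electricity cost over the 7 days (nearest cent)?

Power = 0.4 A × 230 V = 92 W = 0.092 kW
Peak energy = 0.092 kW × 1 h × 7 = 0.644 kWh
Off-peak energy = 0.092 kW × 0.5 h × 7 = 0.322 kWh
Cost = 0.644 × €0.33 + 0.322 × €0.24 = €0.21252 + €0.07728 = €0.29

€0.29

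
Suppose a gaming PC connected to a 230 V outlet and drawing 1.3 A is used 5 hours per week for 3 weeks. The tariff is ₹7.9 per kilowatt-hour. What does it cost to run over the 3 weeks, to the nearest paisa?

Power = 1.3 A × 230 V = 299 W = 0.299 kW
Runtime = 5 h/week × 3 weeks = 15 h
Energy = 0.299 kW × 15 h = 4.485 kWh
Cost = 4.485 kWh × ₹7.9/kWh = ₹35.43

₹35.43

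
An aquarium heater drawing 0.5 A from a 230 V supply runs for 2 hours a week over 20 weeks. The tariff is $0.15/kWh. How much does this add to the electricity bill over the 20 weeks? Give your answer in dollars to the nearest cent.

$0.69

Power = 0.5 A × 230 V = 115 W = 0.115 kW
Runtime = 2 h/week × 20 weeks = 40 h
Energy = 0.115 kW × 40 h = 4.6 kWh
Cost = 4.6 kWh × $0.15/kWh = $0.69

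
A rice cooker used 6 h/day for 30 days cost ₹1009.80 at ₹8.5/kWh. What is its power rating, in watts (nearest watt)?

660 W

Energy = ₹1009.80 ÷ ₹8.5/kWh = 118.8 kWh
Runtime = 6 h/day × 30 days = 180 h
Power = 118.8 kWh ÷ 180 h = 0.66 kW = 660 W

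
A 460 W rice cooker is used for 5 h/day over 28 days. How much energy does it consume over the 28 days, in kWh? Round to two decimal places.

64.40 kWh

Runtime = 5 h/day × 28 days = 140 h
Energy = 0.46 kW × 140 h = 64.4 kWh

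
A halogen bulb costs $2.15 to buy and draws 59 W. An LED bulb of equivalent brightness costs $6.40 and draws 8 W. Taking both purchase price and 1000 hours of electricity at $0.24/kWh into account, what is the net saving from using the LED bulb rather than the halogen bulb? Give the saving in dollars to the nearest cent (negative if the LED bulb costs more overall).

$7.99

halogen bulb: $2.15 + (59/1000) kW × 1000 h × $0.24 = $2.15 + $14.16 = $16.31
LED bulb: $6.40 + (8/1000) kW × 1000 h × $0.24 = $6.40 + $1.92 = $8.32
Saving = $16.31 − $8.32 = $7.99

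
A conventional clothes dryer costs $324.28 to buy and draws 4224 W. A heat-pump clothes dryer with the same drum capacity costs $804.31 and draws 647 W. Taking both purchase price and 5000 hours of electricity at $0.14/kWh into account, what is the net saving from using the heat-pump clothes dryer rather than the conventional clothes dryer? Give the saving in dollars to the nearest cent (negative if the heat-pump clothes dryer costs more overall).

conventional clothes dryer: $324.28 + (4224/1000) kW × 5000 h × $0.14 = $324.28 + $2956.8 = $3281.08
heat-pump clothes dryer: $804.31 + (647/1000) kW × 5000 h × $0.14 = $804.31 + $452.9 = $1257.21
Saving = $3281.08 − $1257.21 = $2023.87

$2023.87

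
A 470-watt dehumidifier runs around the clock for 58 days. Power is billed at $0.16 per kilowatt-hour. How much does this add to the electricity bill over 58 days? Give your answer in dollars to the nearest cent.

Runtime = 24 h × 58 = 1392 h
Energy = 0.47 kW × 1392 h = 654.24 kWh
Cost = 654.24 kWh × $0.16/kWh = $104.68

$104.68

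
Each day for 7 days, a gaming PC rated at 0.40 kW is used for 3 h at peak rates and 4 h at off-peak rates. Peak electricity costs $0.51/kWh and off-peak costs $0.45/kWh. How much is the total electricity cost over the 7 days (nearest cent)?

$9.32

Peak energy = 0.4 kW × 3 h × 7 = 8.4 kWh
Off-peak energy = 0.4 kW × 4 h × 7 = 11.2 kWh
Cost = 8.4 × $0.51 + 11.2 × $0.45 = $4.284 + $5.04 = $9.32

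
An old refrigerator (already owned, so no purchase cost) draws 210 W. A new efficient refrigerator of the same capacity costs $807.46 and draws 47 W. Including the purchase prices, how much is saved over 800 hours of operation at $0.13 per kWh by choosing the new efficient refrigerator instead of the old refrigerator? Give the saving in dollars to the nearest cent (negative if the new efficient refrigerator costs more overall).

-$790.51

old refrigerator: $0.00 + (210/1000) kW × 800 h × $0.13 = $0.00 + $21.84 = $21.84
new efficient refrigerator: $807.46 + (47/1000) kW × 800 h × $0.13 = $807.46 + $4.888 = $812.348
Saving = $21.84 − $812.348 = −$790.508 → -$790.51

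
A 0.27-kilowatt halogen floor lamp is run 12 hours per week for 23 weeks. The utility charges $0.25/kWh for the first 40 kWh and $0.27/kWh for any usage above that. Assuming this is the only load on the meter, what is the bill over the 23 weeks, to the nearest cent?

Runtime = 12 h/week × 23 weeks = 276 h
Energy = 0.27 kW × 276 h = 74.52 kWh
Tier 1 (0–40 kWh): 40 × $0.25 = $10
Above 40 kWh: 34.52 × $0.27 = $9.3204
Bill = $19.32

$19.32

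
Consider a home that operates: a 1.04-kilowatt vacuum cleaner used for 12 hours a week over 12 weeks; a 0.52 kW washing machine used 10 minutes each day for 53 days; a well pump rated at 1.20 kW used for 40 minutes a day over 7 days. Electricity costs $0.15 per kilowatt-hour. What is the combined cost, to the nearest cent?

vacuum cleaner: Runtime = 12 h/week × 12 weeks = 144 h
vacuum cleaner: 1.04 kW × 144 h = 149.76 kWh
washing machine: Runtime = 10 min × 53 = 530 min = 8.833333… h
washing machine: 0.52 kW × 8.833333… h = 4.593333… kWh
well pump: Runtime = 40 min × 7 = 280 min = 4.666666… h
well pump: 1.2 kW × 4.666666… h = 5.6 kWh
Total energy = 159.953333… kWh
Cost = 159.953333… × $0.15 = $23.99

$23.99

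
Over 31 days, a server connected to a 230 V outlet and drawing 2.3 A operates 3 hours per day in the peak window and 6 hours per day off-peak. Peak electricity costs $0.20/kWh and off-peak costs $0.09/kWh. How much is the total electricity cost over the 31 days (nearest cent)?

$18.69

Power = 2.3 A × 230 V = 529 W = 0.529 kW
Peak energy = 0.529 kW × 3 h × 31 = 49.197 kWh
Off-peak energy = 0.529 kW × 6 h × 31 = 98.394 kWh
Cost = 49.197 × $0.20 + 98.394 × $0.09 = $9.8394 + $8.85546 = $18.69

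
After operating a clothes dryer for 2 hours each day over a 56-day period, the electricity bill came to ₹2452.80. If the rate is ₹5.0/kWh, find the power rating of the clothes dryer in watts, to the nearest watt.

4380 W

Energy = ₹2452.80 ÷ ₹5.0/kWh = 490.56 kWh
Runtime = 2 h/day × 56 days = 112 h
Power = 490.56 kWh ÷ 112 h = 4.38 kW = 4380 W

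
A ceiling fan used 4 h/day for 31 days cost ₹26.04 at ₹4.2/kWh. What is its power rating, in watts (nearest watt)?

Energy = ₹26.04 ÷ ₹4.2/kWh = 6.2 kWh
Runtime = 4 h/day × 31 days = 124 h
Power = 6.2 kWh ÷ 124 h = 0.05 kW = 50 W

50 W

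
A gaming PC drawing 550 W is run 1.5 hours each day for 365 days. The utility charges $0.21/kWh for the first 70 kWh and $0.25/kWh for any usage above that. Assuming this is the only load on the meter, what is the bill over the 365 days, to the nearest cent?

$72.48

Runtime = 1.5 h/day × 365 days = 547.5 h
Energy = 0.55 kW × 547.5 h = 301.125 kWh
Tier 1 (0–70 kWh): 70 × $0.21 = $14.7
Above 70 kWh: 231.125 × $0.25 = $57.78125
Bill = $72.48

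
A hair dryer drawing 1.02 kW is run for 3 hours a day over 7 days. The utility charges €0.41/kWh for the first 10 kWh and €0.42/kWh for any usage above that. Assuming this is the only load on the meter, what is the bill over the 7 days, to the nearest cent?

€8.90

Runtime = 3 h/day × 7 days = 21 h
Energy = 1.02 kW × 21 h = 21.42 kWh
Tier 1 (0–10 kWh): 10 × €0.41 = €4.1
Above 10 kWh: 11.42 × €0.42 = €4.7964
Bill = €8.90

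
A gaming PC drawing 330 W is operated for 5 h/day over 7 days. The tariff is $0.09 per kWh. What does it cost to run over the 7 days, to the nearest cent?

$1.04

Runtime = 5 h/day × 7 days = 35 h
Energy = 0.33 kW × 35 h = 11.55 kWh
Cost = 11.55 kWh × $0.09/kWh = $1.04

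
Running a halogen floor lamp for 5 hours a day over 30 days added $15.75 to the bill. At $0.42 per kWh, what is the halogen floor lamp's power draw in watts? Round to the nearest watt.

250 W

Energy = $15.75 ÷ $0.42/kWh = 37.5 kWh
Runtime = 5 h/day × 30 days = 150 h
Power = 37.5 kWh ÷ 150 h = 0.25 kW = 250 W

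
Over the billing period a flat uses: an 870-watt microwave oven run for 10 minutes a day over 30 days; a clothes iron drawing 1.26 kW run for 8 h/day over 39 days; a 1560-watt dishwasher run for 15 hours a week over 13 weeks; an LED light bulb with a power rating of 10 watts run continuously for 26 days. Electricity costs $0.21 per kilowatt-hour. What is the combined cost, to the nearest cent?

$148.66

microwave oven: Runtime = 10 min × 30 = 300 min = 5 h
microwave oven: 0.87 kW × 5 h = 4.35 kWh
clothes iron: Runtime = 8 h/day × 39 days = 312 h
clothes iron: 1.26 kW × 312 h = 393.12 kWh
dishwasher: Runtime = 15 h/week × 13 weeks = 195 h
dishwasher: 1.56 kW × 195 h = 304.2 kWh
LED light bulb: Runtime = 24 h × 26 = 624 h
LED light bulb: 0.01 kW × 624 h = 6.24 kWh
Total energy = 707.91 kWh
Cost = 707.91 × $0.21 = $148.66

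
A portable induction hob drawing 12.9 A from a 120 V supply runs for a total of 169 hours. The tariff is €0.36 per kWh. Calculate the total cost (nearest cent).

€94.18

Power = 12.9 A × 120 V = 1548 W = 1.548 kW
Energy = 1.548 kW × 169 h = 261.612 kWh
Cost = 261.612 kWh × €0.36/kWh = €94.18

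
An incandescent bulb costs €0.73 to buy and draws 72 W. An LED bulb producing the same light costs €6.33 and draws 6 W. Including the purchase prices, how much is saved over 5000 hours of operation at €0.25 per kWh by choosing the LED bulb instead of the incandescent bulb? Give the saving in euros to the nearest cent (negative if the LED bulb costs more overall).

€76.90

incandescent bulb: €0.73 + (72/1000) kW × 5000 h × €0.25 = €0.73 + €90 = €90.73
LED bulb: €6.33 + (6/1000) kW × 5000 h × €0.25 = €6.33 + €7.5 = €13.83
Saving = €90.73 − €13.83 = €76.9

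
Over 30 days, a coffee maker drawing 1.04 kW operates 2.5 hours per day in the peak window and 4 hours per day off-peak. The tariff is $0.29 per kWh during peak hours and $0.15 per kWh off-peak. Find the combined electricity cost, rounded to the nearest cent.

Peak energy = 1.04 kW × 2.5 h × 30 = 78 kWh
Off-peak energy = 1.04 kW × 4 h × 30 = 124.8 kWh
Cost = 78 × $0.29 + 124.8 × $0.15 = $22.62 + $18.72 = $41.34

$41.34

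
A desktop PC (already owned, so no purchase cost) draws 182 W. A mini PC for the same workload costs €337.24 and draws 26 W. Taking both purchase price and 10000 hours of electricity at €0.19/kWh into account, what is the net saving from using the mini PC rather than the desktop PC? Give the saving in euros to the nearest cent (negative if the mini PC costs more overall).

-€40.84

desktop PC: €0.00 + (182/1000) kW × 10000 h × €0.19 = €0.00 + €345.8 = €345.8
mini PC: €337.24 + (26/1000) kW × 10000 h × €0.19 = €337.24 + €49.4 = €386.64
Saving = €345.8 − €386.64 = −€40.84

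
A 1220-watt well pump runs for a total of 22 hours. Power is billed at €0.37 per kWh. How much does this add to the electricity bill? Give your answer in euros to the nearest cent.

Energy = 1.22 kW × 22 h = 26.84 kWh
Cost = 26.84 kWh × €0.37/kWh = €9.93

€9.93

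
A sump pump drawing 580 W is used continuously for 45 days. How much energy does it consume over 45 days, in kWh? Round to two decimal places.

Runtime = 24 h × 45 = 1080 h
Energy = 0.58 kW × 1080 h = 626.4 kWh

626.40 kWh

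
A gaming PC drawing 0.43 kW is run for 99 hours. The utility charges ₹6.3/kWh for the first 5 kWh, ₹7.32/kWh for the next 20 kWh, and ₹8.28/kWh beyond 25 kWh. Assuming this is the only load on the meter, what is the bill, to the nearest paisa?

₹323.38

Energy = 0.43 kW × 99 h = 42.57 kWh
Tier 1 (0–5 kWh): 5 × ₹6.3 = ₹31.5
Tier 2 (5–25 kWh): 20 × ₹7.32 = ₹146.4
Above 25 kWh: 17.57 × ₹8.28 = ₹145.4796
Bill = ₹323.38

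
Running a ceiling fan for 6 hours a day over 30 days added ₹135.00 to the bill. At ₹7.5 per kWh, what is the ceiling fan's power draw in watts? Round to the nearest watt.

100 W

Energy = ₹135.00 ÷ ₹7.5/kWh = 18 kWh
Runtime = 6 h/day × 30 days = 180 h
Power = 18 kWh ÷ 180 h = 0.1 kW = 100 W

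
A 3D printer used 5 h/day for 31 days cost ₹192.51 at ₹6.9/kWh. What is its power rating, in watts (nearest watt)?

180 W

Energy = ₹192.51 ÷ ₹6.9/kWh = 27.9 kWh
Runtime = 5 h/day × 31 days = 155 h
Power = 27.9 kWh ÷ 155 h = 0.18 kW = 180 W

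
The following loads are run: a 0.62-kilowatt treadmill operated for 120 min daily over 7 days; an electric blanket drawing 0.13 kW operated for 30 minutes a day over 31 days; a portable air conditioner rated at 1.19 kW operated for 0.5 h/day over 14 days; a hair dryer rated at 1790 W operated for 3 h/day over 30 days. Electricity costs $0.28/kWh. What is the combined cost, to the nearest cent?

$50.44

treadmill: Runtime = 120 min × 7 = 840 min = 14 h
treadmill: 0.62 kW × 14 h = 8.68 kWh
electric blanket: Runtime = 30 min × 31 = 930 min = 15.5 h
electric blanket: 0.13 kW × 15.5 h = 2.015 kWh
portable air conditioner: Runtime = 0.5 h/day × 14 days = 7 h
portable air conditioner: 1.19 kW × 7 h = 8.33 kWh
hair dryer: Runtime = 3 h/day × 30 days = 90 h
hair dryer: 1.79 kW × 90 h = 161.1 kWh
Total energy = 180.125 kWh
Cost = 180.125 × $0.28 = $50.44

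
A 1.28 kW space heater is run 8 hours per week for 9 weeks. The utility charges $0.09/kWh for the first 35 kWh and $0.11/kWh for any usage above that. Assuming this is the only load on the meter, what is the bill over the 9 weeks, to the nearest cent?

$9.44

Runtime = 8 h/week × 9 weeks = 72 h
Energy = 1.28 kW × 72 h = 92.16 kWh
Tier 1 (0–35 kWh): 35 × $0.09 = $3.15
Above 35 kWh: 57.16 × $0.11 = $6.2876
Bill = $9.44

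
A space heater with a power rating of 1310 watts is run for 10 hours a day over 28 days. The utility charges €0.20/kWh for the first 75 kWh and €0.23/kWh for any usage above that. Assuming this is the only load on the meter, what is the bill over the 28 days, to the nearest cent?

€82.11

Runtime = 10 h/day × 28 days = 280 h
Energy = 1.31 kW × 280 h = 366.8 kWh
Tier 1 (0–75 kWh): 75 × €0.20 = €15
Above 75 kWh: 291.8 × €0.23 = €67.114
Bill = €82.11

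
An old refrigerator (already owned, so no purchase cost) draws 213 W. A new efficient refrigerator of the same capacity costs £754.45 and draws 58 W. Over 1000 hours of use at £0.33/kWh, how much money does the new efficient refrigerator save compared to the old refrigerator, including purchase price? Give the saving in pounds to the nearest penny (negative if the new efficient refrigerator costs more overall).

-£703.30

old refrigerator: £0.00 + (213/1000) kW × 1000 h × £0.33 = £0.00 + £70.29 = £70.29
new efficient refrigerator: £754.45 + (58/1000) kW × 1000 h × £0.33 = £754.45 + £19.14 = £773.59
Saving = £70.29 − £773.59 = −£703.3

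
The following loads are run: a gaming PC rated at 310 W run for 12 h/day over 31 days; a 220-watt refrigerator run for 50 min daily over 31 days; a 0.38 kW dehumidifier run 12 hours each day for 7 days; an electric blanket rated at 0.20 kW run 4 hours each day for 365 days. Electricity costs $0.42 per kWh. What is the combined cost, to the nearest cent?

gaming PC: Runtime = 12 h/day × 31 days = 372 h
gaming PC: 0.31 kW × 372 h = 115.32 kWh
refrigerator: Runtime = 50 min × 31 = 1550 min = 25.833333… h
refrigerator: 0.22 kW × 25.833333… h = 5.683333… kWh
dehumidifier: Runtime = 12 h/day × 7 days = 84 h
dehumidifier: 0.38 kW × 84 h = 31.92 kWh
electric blanket: Runtime = 4 h/day × 365 days = 1460 h
electric blanket: 0.2 kW × 1460 h = 292 kWh
Total energy = 444.923333… kWh
Cost = 444.923333… × $0.42 = $186.87

$186.87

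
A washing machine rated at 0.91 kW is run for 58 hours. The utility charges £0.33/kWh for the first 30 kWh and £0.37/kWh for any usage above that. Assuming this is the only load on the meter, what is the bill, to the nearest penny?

£18.33

Energy = 0.91 kW × 58 h = 52.78 kWh
Tier 1 (0–30 kWh): 30 × £0.33 = £9.9
Above 30 kWh: 22.78 × £0.37 = £8.4286
Bill = £18.33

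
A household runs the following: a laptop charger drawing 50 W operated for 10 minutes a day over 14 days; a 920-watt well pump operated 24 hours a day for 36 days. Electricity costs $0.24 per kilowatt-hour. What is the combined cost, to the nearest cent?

laptop charger: Runtime = 10 min × 14 = 140 min = 2.333333… h
laptop charger: 0.05 kW × 2.333333… h = 0.116666… kWh
well pump: Runtime = 24 h × 36 = 864 h
well pump: 0.92 kW × 864 h = 794.88 kWh
Total energy = 794.996666… kWh
Cost = 794.996666… × $0.24 = $190.80

$190.80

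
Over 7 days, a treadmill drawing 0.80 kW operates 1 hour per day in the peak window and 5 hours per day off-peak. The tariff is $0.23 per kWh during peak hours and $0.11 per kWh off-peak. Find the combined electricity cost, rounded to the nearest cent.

$4.37

Peak energy = 0.8 kW × 1 h × 7 = 5.6 kWh
Off-peak energy = 0.8 kW × 5 h × 7 = 28 kWh
Cost = 5.6 × $0.23 + 28 × $0.11 = $1.288 + $3.08 = $4.37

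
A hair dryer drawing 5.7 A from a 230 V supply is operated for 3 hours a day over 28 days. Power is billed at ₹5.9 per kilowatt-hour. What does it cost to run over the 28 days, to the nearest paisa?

₹649.73

Power = 5.7 A × 230 V = 1311 W = 1.311 kW
Runtime = 3 h/day × 28 days = 84 h
Energy = 1.311 kW × 84 h = 110.124 kWh
Cost = 110.124 kWh × ₹5.9/kWh = ₹649.73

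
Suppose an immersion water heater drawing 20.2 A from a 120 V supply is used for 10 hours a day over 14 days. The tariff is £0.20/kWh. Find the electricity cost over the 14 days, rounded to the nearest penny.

£67.87

Power = 20.2 A × 120 V = 2424 W = 2.424 kW
Runtime = 10 h/day × 14 days = 140 h
Energy = 2.424 kW × 140 h = 339.36 kWh
Cost = 339.36 kWh × £0.20/kWh = £67.87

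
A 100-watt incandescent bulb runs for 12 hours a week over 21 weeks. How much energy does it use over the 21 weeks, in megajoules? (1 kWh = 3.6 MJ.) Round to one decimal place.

Runtime = 12 h/week × 21 weeks = 252 h
Energy = 0.1 kW × 252 h = 25.2 kWh
= 25.2 × 3.6 MJ = 90.7 MJ

90.7 MJ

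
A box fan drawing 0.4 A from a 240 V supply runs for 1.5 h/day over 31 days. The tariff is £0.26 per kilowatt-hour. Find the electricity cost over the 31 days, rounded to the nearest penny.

£1.16

Power = 0.4 A × 240 V = 96 W = 0.096 kW
Runtime = 1.5 h/day × 31 days = 46.5 h
Energy = 0.096 kW × 46.5 h = 4.464 kWh
Cost = 4.464 kWh × £0.26/kWh = £1.16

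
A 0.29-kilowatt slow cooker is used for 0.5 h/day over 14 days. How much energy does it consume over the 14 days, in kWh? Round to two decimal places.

2.03 kWh

Runtime = 0.5 h/day × 14 days = 7 h
Energy = 0.29 kW × 7 h = 2.03 kWh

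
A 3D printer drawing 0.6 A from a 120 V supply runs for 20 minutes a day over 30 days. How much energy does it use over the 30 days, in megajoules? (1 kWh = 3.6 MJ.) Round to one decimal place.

Power = 0.6 A × 120 V = 72 W = 0.072 kW
Runtime = 20 min × 30 = 600 min = 10 h
Energy = 0.072 kW × 10 h = 0.72 kWh
= 0.72 × 3.6 MJ = 2.6 MJ

2.6 MJ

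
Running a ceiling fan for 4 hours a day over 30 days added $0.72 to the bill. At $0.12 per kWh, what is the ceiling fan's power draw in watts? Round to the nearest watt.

50 W

Energy = $0.72 ÷ $0.12/kWh = 6 kWh
Runtime = 4 h/day × 30 days = 120 h
Power = 6 kWh ÷ 120 h = 0.05 kW = 50 W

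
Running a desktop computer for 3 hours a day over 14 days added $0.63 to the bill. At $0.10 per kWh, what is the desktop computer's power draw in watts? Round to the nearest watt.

Energy = $0.63 ÷ $0.10/kWh = 6.3 kWh
Runtime = 3 h/day × 14 days = 42 h
Power = 6.3 kWh ÷ 42 h = 0.15 kW = 150 W

150 W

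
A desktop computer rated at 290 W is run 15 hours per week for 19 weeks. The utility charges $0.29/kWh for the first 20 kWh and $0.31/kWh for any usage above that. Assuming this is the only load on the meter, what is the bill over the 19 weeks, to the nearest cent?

Runtime = 15 h/week × 19 weeks = 285 h
Energy = 0.29 kW × 285 h = 82.65 kWh
Tier 1 (0–20 kWh): 20 × $0.29 = $5.8
Above 20 kWh: 62.65 × $0.31 = $19.4215
Bill = $25.22

$25.22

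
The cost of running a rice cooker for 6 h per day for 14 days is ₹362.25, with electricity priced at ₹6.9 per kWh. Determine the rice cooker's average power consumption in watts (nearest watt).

Energy = ₹362.25 ÷ ₹6.9/kWh = 52.5 kWh
Runtime = 6 h/day × 14 days = 84 h
Power = 52.5 kWh ÷ 84 h = 0.625 kW = 625 W

625 W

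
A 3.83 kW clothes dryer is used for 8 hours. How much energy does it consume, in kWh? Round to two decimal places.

Energy = 3.83 kW × 8 h = 30.64 kWh

30.64 kWh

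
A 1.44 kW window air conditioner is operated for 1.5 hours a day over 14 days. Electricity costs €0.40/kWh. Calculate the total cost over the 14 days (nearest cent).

€12.10

Runtime = 1.5 h/day × 14 days = 21 h
Energy = 1.44 kW × 21 h = 30.24 kWh
Cost = 30.24 kWh × €0.40/kWh = €12.10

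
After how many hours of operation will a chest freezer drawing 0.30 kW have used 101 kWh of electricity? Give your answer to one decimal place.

Hours = 101 kWh ÷ 0.3 kW = 336.7 h

336.7 h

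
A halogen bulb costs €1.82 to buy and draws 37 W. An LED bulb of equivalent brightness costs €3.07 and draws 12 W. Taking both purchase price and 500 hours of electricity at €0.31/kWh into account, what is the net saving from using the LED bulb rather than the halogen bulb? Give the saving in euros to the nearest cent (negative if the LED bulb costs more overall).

halogen bulb: €1.82 + (37/1000) kW × 500 h × €0.31 = €1.82 + €5.735 = €7.555
LED bulb: €3.07 + (12/1000) kW × 500 h × €0.31 = €3.07 + €1.86 = €4.93
Saving = €7.555 − €4.93 = €2.625 → €2.63

€2.63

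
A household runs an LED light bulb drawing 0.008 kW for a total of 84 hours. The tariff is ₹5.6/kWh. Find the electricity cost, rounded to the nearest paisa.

₹3.76

Energy = 0.008 kW × 84 h = 0.672 kWh
Cost = 0.672 kWh × ₹5.6/kWh = ₹3.76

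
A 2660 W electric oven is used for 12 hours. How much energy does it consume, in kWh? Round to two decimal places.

31.92 kWh

Energy = 2.66 kW × 12 h = 31.92 kWh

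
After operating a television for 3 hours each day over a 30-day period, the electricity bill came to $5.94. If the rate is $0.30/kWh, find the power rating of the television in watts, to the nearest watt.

220 W

Energy = $5.94 ÷ $0.30/kWh = 19.8 kWh
Runtime = 3 h/day × 30 days = 90 h
Power = 19.8 kWh ÷ 90 h = 0.22 kW = 220 W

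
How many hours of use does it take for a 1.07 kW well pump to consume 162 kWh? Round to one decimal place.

Hours = 162 kWh ÷ 1.07 kW = 151.4 h

151.4 h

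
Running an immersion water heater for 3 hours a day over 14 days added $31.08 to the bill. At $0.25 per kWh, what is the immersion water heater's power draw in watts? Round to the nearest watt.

Energy = $31.08 ÷ $0.25/kWh = 124.32 kWh
Runtime = 3 h/day × 14 days = 42 h
Power = 124.32 kWh ÷ 42 h = 2.96 kW = 2960 W

2960 W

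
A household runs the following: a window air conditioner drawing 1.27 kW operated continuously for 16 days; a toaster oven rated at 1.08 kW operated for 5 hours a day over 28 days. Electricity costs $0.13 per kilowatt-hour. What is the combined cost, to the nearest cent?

$83.05

window air conditioner: Runtime = 24 h × 16 = 384 h
window air conditioner: 1.27 kW × 384 h = 487.68 kWh
toaster oven: Runtime = 5 h/day × 28 days = 140 h
toaster oven: 1.08 kW × 140 h = 151.2 kWh
Total energy = 638.88 kWh
Cost = 638.88 × $0.13 = $83.05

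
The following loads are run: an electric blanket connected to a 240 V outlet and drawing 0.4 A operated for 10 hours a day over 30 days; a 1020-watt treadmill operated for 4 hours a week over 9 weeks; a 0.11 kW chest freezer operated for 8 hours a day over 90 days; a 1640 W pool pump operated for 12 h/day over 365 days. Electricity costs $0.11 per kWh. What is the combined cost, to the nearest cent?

electric blanket: Power = 0.4 A × 240 V = 96 W = 0.096 kW
electric blanket: Runtime = 10 h/day × 30 days = 300 h
electric blanket: 0.096 kW × 300 h = 28.8 kWh
treadmill: Runtime = 4 h/week × 9 weeks = 36 h
treadmill: 1.02 kW × 36 h = 36.72 kWh
chest freezer: Runtime = 8 h/day × 90 days = 720 h
chest freezer: 0.11 kW × 720 h = 79.2 kWh
pool pump: Runtime = 12 h/day × 365 days = 4380 h
pool pump: 1.64 kW × 4380 h = 7183.2 kWh
Total energy = 7327.92 kWh
Cost = 7327.92 × $0.11 = $806.07

$806.07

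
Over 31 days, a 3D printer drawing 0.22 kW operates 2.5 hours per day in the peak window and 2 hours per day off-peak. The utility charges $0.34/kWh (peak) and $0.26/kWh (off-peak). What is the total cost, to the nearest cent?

Peak energy = 0.22 kW × 2.5 h × 31 = 17.05 kWh
Off-peak energy = 0.22 kW × 2 h × 31 = 13.64 kWh
Cost = 17.05 × $0.34 + 13.64 × $0.26 = $5.797 + $3.5464 = $9.34

$9.34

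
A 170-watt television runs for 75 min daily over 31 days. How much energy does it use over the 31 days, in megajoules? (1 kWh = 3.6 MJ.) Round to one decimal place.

Runtime = 75 min × 31 = 2325 min = 38.75 h
Energy = 0.17 kW × 38.75 h = 6.5875 kWh
= 6.5875 × 3.6 MJ = 23.7 MJ

23.7 MJ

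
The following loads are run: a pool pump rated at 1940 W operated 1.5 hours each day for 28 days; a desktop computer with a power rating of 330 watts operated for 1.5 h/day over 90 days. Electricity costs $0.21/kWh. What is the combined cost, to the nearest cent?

$26.47

pool pump: Runtime = 1.5 h/day × 28 days = 42 h
pool pump: 1.94 kW × 42 h = 81.48 kWh
desktop computer: Runtime = 1.5 h/day × 90 days = 135 h
desktop computer: 0.33 kW × 135 h = 44.55 kWh
Total energy = 126.03 kWh
Cost = 126.03 × $0.21 = $26.47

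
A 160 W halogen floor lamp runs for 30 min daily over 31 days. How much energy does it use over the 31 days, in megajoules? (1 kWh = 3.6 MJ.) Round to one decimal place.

Runtime = 30 min × 31 = 930 min = 15.5 h
Energy = 0.16 kW × 15.5 h = 2.48 kWh
= 2.48 × 3.6 MJ = 8.9 MJ

8.9 MJ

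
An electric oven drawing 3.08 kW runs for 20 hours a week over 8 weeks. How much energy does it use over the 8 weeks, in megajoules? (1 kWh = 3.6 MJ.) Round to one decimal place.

1774.1 MJ

Runtime = 20 h/week × 8 weeks = 160 h
Energy = 3.08 kW × 160 h = 492.8 kWh
= 492.8 × 3.6 MJ = 1774.1 MJ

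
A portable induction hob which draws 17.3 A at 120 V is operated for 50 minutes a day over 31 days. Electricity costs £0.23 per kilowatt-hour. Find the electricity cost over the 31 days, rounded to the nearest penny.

£12.33

Power = 17.3 A × 120 V = 2076 W = 2.076 kW
Runtime = 50 min × 31 = 1550 min = 25.833333… h
Energy = 2.076 kW × 25.833333… h = 53.63 kWh
Cost = 53.63 kWh × £0.23/kWh = £12.33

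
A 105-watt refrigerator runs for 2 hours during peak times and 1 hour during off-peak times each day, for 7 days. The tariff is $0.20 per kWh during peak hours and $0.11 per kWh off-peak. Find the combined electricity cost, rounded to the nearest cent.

Peak energy = 0.105 kW × 2 h × 7 = 1.47 kWh
Off-peak energy = 0.105 kW × 1 h × 7 = 0.735 kWh
Cost = 1.47 × $0.20 + 0.735 × $0.11 = $0.294 + $0.08085 = $0.37

$0.37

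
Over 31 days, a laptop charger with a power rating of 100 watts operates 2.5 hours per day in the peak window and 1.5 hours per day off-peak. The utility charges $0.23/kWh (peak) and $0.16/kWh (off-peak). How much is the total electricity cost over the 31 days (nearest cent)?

Peak energy = 0.1 kW × 2.5 h × 31 = 7.75 kWh
Off-peak energy = 0.1 kW × 1.5 h × 31 = 4.65 kWh
Cost = 7.75 × $0.23 + 4.65 × $0.16 = $1.7825 + $0.744 = $2.53

$2.53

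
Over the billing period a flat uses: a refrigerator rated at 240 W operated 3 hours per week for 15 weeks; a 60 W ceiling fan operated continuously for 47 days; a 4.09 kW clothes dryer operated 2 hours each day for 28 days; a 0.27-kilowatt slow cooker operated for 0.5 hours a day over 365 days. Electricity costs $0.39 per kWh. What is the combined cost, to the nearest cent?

$139.15

refrigerator: Runtime = 3 h/week × 15 weeks = 45 h
refrigerator: 0.24 kW × 45 h = 10.8 kWh
ceiling fan: Runtime = 24 h × 47 = 1128 h
ceiling fan: 0.06 kW × 1128 h = 67.68 kWh
clothes dryer: Runtime = 2 h/day × 28 days = 56 h
clothes dryer: 4.09 kW × 56 h = 229.04 kWh
slow cooker: Runtime = 0.5 h/day × 365 days = 182.5 h
slow cooker: 0.27 kW × 182.5 h = 49.275 kWh
Total energy = 356.795 kWh
Cost = 356.795 × $0.39 = $139.15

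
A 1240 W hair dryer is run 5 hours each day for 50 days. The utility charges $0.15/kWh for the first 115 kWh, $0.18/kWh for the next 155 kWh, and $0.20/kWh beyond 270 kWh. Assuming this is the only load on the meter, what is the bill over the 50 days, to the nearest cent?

Runtime = 5 h/day × 50 days = 250 h
Energy = 1.24 kW × 250 h = 310 kWh
Tier 1 (0–115 kWh): 115 × $0.15 = $17.25
Tier 2 (115–270 kWh): 155 × $0.18 = $27.9
Above 270 kWh: 40 × $0.20 = $8
Bill = $53.15

$53.15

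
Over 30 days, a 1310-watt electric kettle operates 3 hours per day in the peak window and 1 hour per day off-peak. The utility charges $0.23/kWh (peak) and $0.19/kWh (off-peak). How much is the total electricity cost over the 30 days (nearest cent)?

Peak energy = 1.31 kW × 3 h × 30 = 117.9 kWh
Off-peak energy = 1.31 kW × 1 h × 30 = 39.3 kWh
Cost = 117.9 × $0.23 + 39.3 × $0.19 = $27.117 + $7.467 = $34.58

$34.58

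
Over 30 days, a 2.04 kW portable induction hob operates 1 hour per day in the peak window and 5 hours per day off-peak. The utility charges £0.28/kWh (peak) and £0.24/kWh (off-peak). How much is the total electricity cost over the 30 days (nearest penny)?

£90.58

Peak energy = 2.04 kW × 1 h × 30 = 61.2 kWh
Off-peak energy = 2.04 kW × 5 h × 30 = 306 kWh
Cost = 61.2 × £0.28 + 306 × £0.24 = £17.136 + £73.44 = £90.58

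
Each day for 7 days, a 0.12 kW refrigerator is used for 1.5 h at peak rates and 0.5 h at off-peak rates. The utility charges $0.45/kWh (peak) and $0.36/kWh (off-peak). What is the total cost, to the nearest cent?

$0.72

Peak energy = 0.12 kW × 1.5 h × 7 = 1.26 kWh
Off-peak energy = 0.12 kW × 0.5 h × 7 = 0.42 kWh
Cost = 1.26 × $0.45 + 0.42 × $0.36 = $0.567 + $0.1512 = $0.72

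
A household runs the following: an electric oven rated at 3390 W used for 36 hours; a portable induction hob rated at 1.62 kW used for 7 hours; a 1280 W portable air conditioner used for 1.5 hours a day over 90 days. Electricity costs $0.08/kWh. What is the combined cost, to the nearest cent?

electric oven: 3.39 kW × 36 h = 122.04 kWh
portable induction hob: 1.62 kW × 7 h = 11.34 kWh
portable air conditioner: Runtime = 1.5 h/day × 90 days = 135 h
portable air conditioner: 1.28 kW × 135 h = 172.8 kWh
Total energy = 306.18 kWh
Cost = 306.18 × $0.08 = $24.49

$24.49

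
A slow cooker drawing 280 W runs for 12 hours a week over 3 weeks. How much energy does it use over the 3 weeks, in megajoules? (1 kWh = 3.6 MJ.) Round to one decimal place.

36.3 MJ

Runtime = 12 h/week × 3 weeks = 36 h
Energy = 0.28 kW × 36 h = 10.08 kWh
= 10.08 × 3.6 MJ = 36.3 MJ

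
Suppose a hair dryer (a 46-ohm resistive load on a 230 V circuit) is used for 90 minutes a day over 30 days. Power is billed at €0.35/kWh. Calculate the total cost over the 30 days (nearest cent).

€18.11

Power = V²/R = 230²/46 = 1150 W = 1.15 kW
Runtime = 90 min × 30 = 2700 min = 45 h
Energy = 1.15 kW × 45 h = 51.75 kWh
Cost = 51.75 kWh × €0.35/kWh = €18.11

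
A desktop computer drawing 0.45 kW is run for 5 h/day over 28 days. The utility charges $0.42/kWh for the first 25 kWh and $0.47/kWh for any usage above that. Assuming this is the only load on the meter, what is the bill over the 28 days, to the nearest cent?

Runtime = 5 h/day × 28 days = 140 h
Energy = 0.45 kW × 140 h = 63 kWh
Tier 1 (0–25 kWh): 25 × $0.42 = $10.5
Above 25 kWh: 38 × $0.47 = $17.86
Bill = $28.36

$28.36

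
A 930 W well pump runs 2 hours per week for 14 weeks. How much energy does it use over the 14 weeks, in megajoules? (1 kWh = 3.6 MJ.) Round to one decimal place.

93.7 MJ

Runtime = 2 h/week × 14 weeks = 28 h
Energy = 0.93 kW × 28 h = 26.04 kWh
= 26.04 × 3.6 MJ = 93.7 MJ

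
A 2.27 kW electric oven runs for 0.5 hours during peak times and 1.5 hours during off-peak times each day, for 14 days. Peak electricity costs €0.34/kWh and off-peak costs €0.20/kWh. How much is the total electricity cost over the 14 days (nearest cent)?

Peak energy = 2.27 kW × 0.5 h × 14 = 15.89 kWh
Off-peak energy = 2.27 kW × 1.5 h × 14 = 47.67 kWh
Cost = 15.89 × €0.34 + 47.67 × €0.20 = €5.4026 + €9.534 = €14.94

€14.94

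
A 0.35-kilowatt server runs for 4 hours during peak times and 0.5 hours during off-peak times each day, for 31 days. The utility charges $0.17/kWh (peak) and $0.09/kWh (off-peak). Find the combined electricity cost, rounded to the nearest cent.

$7.87

Peak energy = 0.35 kW × 4 h × 31 = 43.4 kWh
Off-peak energy = 0.35 kW × 0.5 h × 31 = 5.425 kWh
Cost = 43.4 × $0.17 + 5.425 × $0.09 = $7.378 + $0.48825 = $7.87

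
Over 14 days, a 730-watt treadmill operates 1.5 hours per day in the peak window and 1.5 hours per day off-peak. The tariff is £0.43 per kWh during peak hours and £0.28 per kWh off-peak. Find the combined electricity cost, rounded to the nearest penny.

Peak energy = 0.73 kW × 1.5 h × 14 = 15.33 kWh
Off-peak energy = 0.73 kW × 1.5 h × 14 = 15.33 kWh
Cost = 15.33 × £0.43 + 15.33 × £0.28 = £6.5919 + £4.2924 = £10.88

£10.88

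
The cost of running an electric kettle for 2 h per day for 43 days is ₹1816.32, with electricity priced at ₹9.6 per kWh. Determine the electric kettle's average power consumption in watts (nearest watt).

Energy = ₹1816.32 ÷ ₹9.6/kWh = 189.2 kWh
Runtime = 2 h/day × 43 days = 86 h
Power = 189.2 kWh ÷ 86 h = 2.2 kW = 2200 W

2200 W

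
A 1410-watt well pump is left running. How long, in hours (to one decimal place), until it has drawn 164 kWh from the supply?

Hours = 164 kWh ÷ 1.41 kW = 116.3 h

116.3 h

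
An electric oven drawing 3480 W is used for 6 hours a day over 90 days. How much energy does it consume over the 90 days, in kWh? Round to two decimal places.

1879.20 kWh

Runtime = 6 h/day × 90 days = 540 h
Energy = 3.48 kW × 540 h = 1879.2 kWh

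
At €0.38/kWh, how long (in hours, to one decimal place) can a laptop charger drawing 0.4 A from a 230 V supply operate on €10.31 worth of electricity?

Power = 0.4 A × 230 V = 92 W = 0.092 kW
Energy available = €10.31 ÷ €0.38/kWh = 27.1316 kWh
Hours = 27.1316 kWh ÷ 0.092 kW = 294.9 h

294.9 h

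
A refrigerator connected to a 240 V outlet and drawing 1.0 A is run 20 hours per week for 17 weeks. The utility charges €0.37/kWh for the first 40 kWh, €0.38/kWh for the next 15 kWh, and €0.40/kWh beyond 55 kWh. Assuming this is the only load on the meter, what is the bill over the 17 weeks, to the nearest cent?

Power = 1.0 A × 240 V = 240 W = 0.24 kW
Runtime = 20 h/week × 17 weeks = 340 h
Energy = 0.24 kW × 340 h = 81.6 kWh
Tier 1 (0–40 kWh): 40 × €0.37 = €14.8
Tier 2 (40–55 kWh): 15 × €0.38 = €5.7
Above 55 kWh: 26.6 × €0.40 = €10.64
Bill = €31.14

€31.14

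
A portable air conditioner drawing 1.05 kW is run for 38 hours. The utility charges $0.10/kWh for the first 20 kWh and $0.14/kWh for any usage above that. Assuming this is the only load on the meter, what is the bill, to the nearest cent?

Energy = 1.05 kW × 38 h = 39.9 kWh
Tier 1 (0–20 kWh): 20 × $0.10 = $2
Above 20 kWh: 19.9 × $0.14 = $2.786
Bill = $4.79

$4.79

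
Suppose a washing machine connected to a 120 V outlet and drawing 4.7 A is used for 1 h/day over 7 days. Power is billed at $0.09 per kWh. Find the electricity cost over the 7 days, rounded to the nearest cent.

$0.36

Power = 4.7 A × 120 V = 564 W = 0.564 kW
Runtime = 1 h/day × 7 days = 7 h
Energy = 0.564 kW × 7 h = 3.948 kWh
Cost = 3.948 kWh × $0.09/kWh = $0.36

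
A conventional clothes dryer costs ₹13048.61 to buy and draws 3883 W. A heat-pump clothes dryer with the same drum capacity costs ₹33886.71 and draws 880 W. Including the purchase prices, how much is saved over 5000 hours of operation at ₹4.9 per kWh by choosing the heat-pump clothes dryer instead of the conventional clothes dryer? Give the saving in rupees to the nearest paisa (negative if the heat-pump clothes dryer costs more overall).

₹52735.40

conventional clothes dryer: ₹13048.61 + (3883/1000) kW × 5000 h × ₹4.9 = ₹13048.61 + ₹95133.5 = ₹108182.11
heat-pump clothes dryer: ₹33886.71 + (880/1000) kW × 5000 h × ₹4.9 = ₹33886.71 + ₹21560 = ₹55446.71
Saving = ₹108182.11 − ₹55446.71 = ₹52735.4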